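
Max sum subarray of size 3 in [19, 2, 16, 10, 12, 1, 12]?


[0:3]: 37
[1:4]: 28
[2:5]: 38
[3:6]: 23
[4:7]: 25

Max: 38 at [2:5]


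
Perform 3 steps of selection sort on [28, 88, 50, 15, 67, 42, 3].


Initial: [28, 88, 50, 15, 67, 42, 3]
Step 1: min=3 at 6
  Swap: [3, 88, 50, 15, 67, 42, 28]
Step 2: min=15 at 3
  Swap: [3, 15, 50, 88, 67, 42, 28]
Step 3: min=28 at 6
  Swap: [3, 15, 28, 88, 67, 42, 50]

After 3 steps: [3, 15, 28, 88, 67, 42, 50]


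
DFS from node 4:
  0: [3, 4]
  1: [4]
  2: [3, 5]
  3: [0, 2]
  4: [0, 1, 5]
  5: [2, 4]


Visit 4, push [5, 1, 0]
Visit 0, push [3]
Visit 3, push [2]
Visit 2, push [5]
Visit 5, push []
Visit 1, push []

DFS order: [4, 0, 3, 2, 5, 1]


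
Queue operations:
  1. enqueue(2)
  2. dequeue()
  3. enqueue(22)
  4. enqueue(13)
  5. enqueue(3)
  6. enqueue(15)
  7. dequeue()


enqueue(2) -> [2]
dequeue()->2, []
enqueue(22) -> [22]
enqueue(13) -> [22, 13]
enqueue(3) -> [22, 13, 3]
enqueue(15) -> [22, 13, 3, 15]
dequeue()->22, [13, 3, 15]

Final queue: [13, 3, 15]


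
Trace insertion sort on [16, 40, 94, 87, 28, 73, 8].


Initial: [16, 40, 94, 87, 28, 73, 8]
Insert 40: [16, 40, 94, 87, 28, 73, 8]
Insert 94: [16, 40, 94, 87, 28, 73, 8]
Insert 87: [16, 40, 87, 94, 28, 73, 8]
Insert 28: [16, 28, 40, 87, 94, 73, 8]
Insert 73: [16, 28, 40, 73, 87, 94, 8]
Insert 8: [8, 16, 28, 40, 73, 87, 94]

Sorted: [8, 16, 28, 40, 73, 87, 94]


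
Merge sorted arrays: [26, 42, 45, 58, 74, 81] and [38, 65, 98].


Take 26 from A
Take 38 from B
Take 42 from A
Take 45 from A
Take 58 from A
Take 65 from B
Take 74 from A
Take 81 from A

Merged: [26, 38, 42, 45, 58, 65, 74, 81, 98]


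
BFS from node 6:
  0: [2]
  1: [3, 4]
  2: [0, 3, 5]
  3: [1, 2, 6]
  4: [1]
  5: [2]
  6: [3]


Visit 6, enqueue [3]
Visit 3, enqueue [1, 2]
Visit 1, enqueue [4]
Visit 2, enqueue [0, 5]
Visit 4, enqueue []
Visit 0, enqueue []
Visit 5, enqueue []

BFS order: [6, 3, 1, 2, 4, 0, 5]


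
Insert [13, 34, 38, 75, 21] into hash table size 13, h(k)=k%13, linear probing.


Insert 13: h=0 -> slot 0
Insert 34: h=8 -> slot 8
Insert 38: h=12 -> slot 12
Insert 75: h=10 -> slot 10
Insert 21: h=8, 1 probes -> slot 9

Table: [13, None, None, None, None, None, None, None, 34, 21, 75, None, 38]


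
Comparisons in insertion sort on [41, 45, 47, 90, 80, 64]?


Algorithm: insertion sort
Input: [41, 45, 47, 90, 80, 64]
Sorted: [41, 45, 47, 64, 80, 90]

8


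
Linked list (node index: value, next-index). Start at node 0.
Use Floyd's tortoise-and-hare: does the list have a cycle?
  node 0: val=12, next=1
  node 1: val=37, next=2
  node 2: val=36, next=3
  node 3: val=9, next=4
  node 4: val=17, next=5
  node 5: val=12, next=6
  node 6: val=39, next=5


Floyd's tortoise (slow, +1) and hare (fast, +2):
  init: slow=0, fast=0
  step 1: slow=1, fast=2
  step 2: slow=2, fast=4
  step 3: slow=3, fast=6
  step 4: slow=4, fast=6
  step 5: slow=5, fast=6
  step 6: slow=6, fast=6
  slow == fast at node 6: cycle detected

Cycle: yes


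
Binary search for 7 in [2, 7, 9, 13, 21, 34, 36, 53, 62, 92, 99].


Step 1: lo=0, hi=10, mid=5, val=34
Step 2: lo=0, hi=4, mid=2, val=9
Step 3: lo=0, hi=1, mid=0, val=2
Step 4: lo=1, hi=1, mid=1, val=7

Found at index 1


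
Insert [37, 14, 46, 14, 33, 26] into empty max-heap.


Insert 37: [37]
Insert 14: [37, 14]
Insert 46: [46, 14, 37]
Insert 14: [46, 14, 37, 14]
Insert 33: [46, 33, 37, 14, 14]
Insert 26: [46, 33, 37, 14, 14, 26]

Final heap: [46, 33, 37, 14, 14, 26]


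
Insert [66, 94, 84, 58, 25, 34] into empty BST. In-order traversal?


Insert 66: root
Insert 94: R from 66
Insert 84: R from 66 -> L from 94
Insert 58: L from 66
Insert 25: L from 66 -> L from 58
Insert 34: L from 66 -> L from 58 -> R from 25

In-order: [25, 34, 58, 66, 84, 94]


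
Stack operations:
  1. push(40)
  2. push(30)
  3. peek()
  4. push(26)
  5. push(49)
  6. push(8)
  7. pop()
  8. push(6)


push(40) -> [40]
push(30) -> [40, 30]
peek()->30
push(26) -> [40, 30, 26]
push(49) -> [40, 30, 26, 49]
push(8) -> [40, 30, 26, 49, 8]
pop()->8, [40, 30, 26, 49]
push(6) -> [40, 30, 26, 49, 6]

Final stack: [40, 30, 26, 49, 6]


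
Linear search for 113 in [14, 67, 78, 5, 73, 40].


i=0: 14!=113
i=1: 67!=113
i=2: 78!=113
i=3: 5!=113
i=4: 73!=113
i=5: 40!=113

Not found, 6 comps


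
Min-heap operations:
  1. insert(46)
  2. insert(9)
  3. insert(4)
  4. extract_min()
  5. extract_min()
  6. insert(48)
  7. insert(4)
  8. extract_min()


insert(46) -> [46]
insert(9) -> [9, 46]
insert(4) -> [4, 46, 9]
extract_min()->4, [9, 46]
extract_min()->9, [46]
insert(48) -> [46, 48]
insert(4) -> [4, 48, 46]
extract_min()->4, [46, 48]

Final heap: [46, 48]


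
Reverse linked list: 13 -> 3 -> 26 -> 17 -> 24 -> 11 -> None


Step 1: curr=13, set curr.next=prev(None) | reversed so far: 13
Step 2: curr=3, set curr.next=prev(13) | reversed so far: 3 -> 13
Step 3: curr=26, set curr.next=prev(3) | reversed so far: 26 -> 3 -> 13
Step 4: curr=17, set curr.next=prev(26) | reversed so far: 17 -> 26 -> 3 -> 13
Step 5: curr=24, set curr.next=prev(17) | reversed so far: 24 -> 17 -> 26 -> 3 -> 13
Step 6: curr=11, set curr.next=prev(24) | reversed so far: 11 -> 24 -> 17 -> 26 -> 3 -> 13

11 -> 24 -> 17 -> 26 -> 3 -> 13 -> None


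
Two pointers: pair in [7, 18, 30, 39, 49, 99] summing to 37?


lo=0(7)+hi=5(99)=106
lo=0(7)+hi=4(49)=56
lo=0(7)+hi=3(39)=46
lo=0(7)+hi=2(30)=37

Yes: 7+30=37


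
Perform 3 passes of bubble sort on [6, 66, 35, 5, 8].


Initial: [6, 66, 35, 5, 8]
Pass 1: [6, 35, 5, 8, 66] (3 swaps)
Pass 2: [6, 5, 8, 35, 66] (2 swaps)
Pass 3: [5, 6, 8, 35, 66] (1 swaps)

After 3 passes: [5, 6, 8, 35, 66]


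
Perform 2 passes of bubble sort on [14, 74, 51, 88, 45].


Initial: [14, 74, 51, 88, 45]
Pass 1: [14, 51, 74, 45, 88] (2 swaps)
Pass 2: [14, 51, 45, 74, 88] (1 swaps)

After 2 passes: [14, 51, 45, 74, 88]


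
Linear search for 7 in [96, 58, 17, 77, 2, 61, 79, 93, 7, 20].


i=0: 96!=7
i=1: 58!=7
i=2: 17!=7
i=3: 77!=7
i=4: 2!=7
i=5: 61!=7
i=6: 79!=7
i=7: 93!=7
i=8: 7==7 found!

Found at 8, 9 comps


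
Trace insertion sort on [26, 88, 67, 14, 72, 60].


Initial: [26, 88, 67, 14, 72, 60]
Insert 88: [26, 88, 67, 14, 72, 60]
Insert 67: [26, 67, 88, 14, 72, 60]
Insert 14: [14, 26, 67, 88, 72, 60]
Insert 72: [14, 26, 67, 72, 88, 60]
Insert 60: [14, 26, 60, 67, 72, 88]

Sorted: [14, 26, 60, 67, 72, 88]


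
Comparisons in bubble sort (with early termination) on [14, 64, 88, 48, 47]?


Algorithm: bubble sort (with early termination)
Input: [14, 64, 88, 48, 47]
Sorted: [14, 47, 48, 64, 88]

10


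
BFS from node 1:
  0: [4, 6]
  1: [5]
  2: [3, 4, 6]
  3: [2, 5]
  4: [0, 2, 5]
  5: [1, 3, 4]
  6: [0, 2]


Visit 1, enqueue [5]
Visit 5, enqueue [3, 4]
Visit 3, enqueue [2]
Visit 4, enqueue [0]
Visit 2, enqueue [6]
Visit 0, enqueue []
Visit 6, enqueue []

BFS order: [1, 5, 3, 4, 2, 0, 6]


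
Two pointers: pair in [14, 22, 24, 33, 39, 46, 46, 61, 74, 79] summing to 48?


lo=0(14)+hi=9(79)=93
lo=0(14)+hi=8(74)=88
lo=0(14)+hi=7(61)=75
lo=0(14)+hi=6(46)=60
lo=0(14)+hi=5(46)=60
lo=0(14)+hi=4(39)=53
lo=0(14)+hi=3(33)=47
lo=1(22)+hi=3(33)=55
lo=1(22)+hi=2(24)=46

No pair found


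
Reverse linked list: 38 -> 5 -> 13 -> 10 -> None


Step 1: curr=38, set curr.next=prev(None) | reversed so far: 38
Step 2: curr=5, set curr.next=prev(38) | reversed so far: 5 -> 38
Step 3: curr=13, set curr.next=prev(5) | reversed so far: 13 -> 5 -> 38
Step 4: curr=10, set curr.next=prev(13) | reversed so far: 10 -> 13 -> 5 -> 38

10 -> 13 -> 5 -> 38 -> None


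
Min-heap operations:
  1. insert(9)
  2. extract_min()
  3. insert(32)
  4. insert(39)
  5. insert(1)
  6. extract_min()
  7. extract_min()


insert(9) -> [9]
extract_min()->9, []
insert(32) -> [32]
insert(39) -> [32, 39]
insert(1) -> [1, 39, 32]
extract_min()->1, [32, 39]
extract_min()->32, [39]

Final heap: [39]


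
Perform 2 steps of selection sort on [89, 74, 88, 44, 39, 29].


Initial: [89, 74, 88, 44, 39, 29]
Step 1: min=29 at 5
  Swap: [29, 74, 88, 44, 39, 89]
Step 2: min=39 at 4
  Swap: [29, 39, 88, 44, 74, 89]

After 2 steps: [29, 39, 88, 44, 74, 89]


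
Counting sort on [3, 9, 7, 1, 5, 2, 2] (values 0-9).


Input: [3, 9, 7, 1, 5, 2, 2]
Counts: [0, 1, 2, 1, 0, 1, 0, 1, 0, 1]

Sorted: [1, 2, 2, 3, 5, 7, 9]


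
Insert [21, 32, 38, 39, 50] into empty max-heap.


Insert 21: [21]
Insert 32: [32, 21]
Insert 38: [38, 21, 32]
Insert 39: [39, 38, 32, 21]
Insert 50: [50, 39, 32, 21, 38]

Final heap: [50, 39, 32, 21, 38]


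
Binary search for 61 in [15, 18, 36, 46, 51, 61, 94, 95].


Step 1: lo=0, hi=7, mid=3, val=46
Step 2: lo=4, hi=7, mid=5, val=61

Found at index 5


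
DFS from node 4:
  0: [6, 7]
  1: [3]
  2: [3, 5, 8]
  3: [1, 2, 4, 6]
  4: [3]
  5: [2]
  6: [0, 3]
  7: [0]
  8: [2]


Visit 4, push [3]
Visit 3, push [6, 2, 1]
Visit 1, push []
Visit 2, push [8, 5]
Visit 5, push []
Visit 8, push []
Visit 6, push [0]
Visit 0, push [7]
Visit 7, push []

DFS order: [4, 3, 1, 2, 5, 8, 6, 0, 7]


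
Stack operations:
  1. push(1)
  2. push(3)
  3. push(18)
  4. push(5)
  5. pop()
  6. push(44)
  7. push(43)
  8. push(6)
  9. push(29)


push(1) -> [1]
push(3) -> [1, 3]
push(18) -> [1, 3, 18]
push(5) -> [1, 3, 18, 5]
pop()->5, [1, 3, 18]
push(44) -> [1, 3, 18, 44]
push(43) -> [1, 3, 18, 44, 43]
push(6) -> [1, 3, 18, 44, 43, 6]
push(29) -> [1, 3, 18, 44, 43, 6, 29]

Final stack: [1, 3, 18, 44, 43, 6, 29]


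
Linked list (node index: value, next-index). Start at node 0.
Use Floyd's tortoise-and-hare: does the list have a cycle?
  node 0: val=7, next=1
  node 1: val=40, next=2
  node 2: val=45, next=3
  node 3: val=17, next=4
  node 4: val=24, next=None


Floyd's tortoise (slow, +1) and hare (fast, +2):
  init: slow=0, fast=0
  step 1: slow=1, fast=2
  step 2: slow=2, fast=4
  step 3: fast -> None, no cycle

Cycle: no


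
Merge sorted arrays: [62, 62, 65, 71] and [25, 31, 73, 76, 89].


Take 25 from B
Take 31 from B
Take 62 from A
Take 62 from A
Take 65 from A
Take 71 from A

Merged: [25, 31, 62, 62, 65, 71, 73, 76, 89]


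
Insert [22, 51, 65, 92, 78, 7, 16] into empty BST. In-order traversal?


Insert 22: root
Insert 51: R from 22
Insert 65: R from 22 -> R from 51
Insert 92: R from 22 -> R from 51 -> R from 65
Insert 78: R from 22 -> R from 51 -> R from 65 -> L from 92
Insert 7: L from 22
Insert 16: L from 22 -> R from 7

In-order: [7, 16, 22, 51, 65, 78, 92]


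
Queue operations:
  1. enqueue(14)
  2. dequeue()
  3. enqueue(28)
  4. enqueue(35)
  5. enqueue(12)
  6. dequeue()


enqueue(14) -> [14]
dequeue()->14, []
enqueue(28) -> [28]
enqueue(35) -> [28, 35]
enqueue(12) -> [28, 35, 12]
dequeue()->28, [35, 12]

Final queue: [35, 12]


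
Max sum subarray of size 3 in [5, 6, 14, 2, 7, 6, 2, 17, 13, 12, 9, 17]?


[0:3]: 25
[1:4]: 22
[2:5]: 23
[3:6]: 15
[4:7]: 15
[5:8]: 25
[6:9]: 32
[7:10]: 42
[8:11]: 34
[9:12]: 38

Max: 42 at [7:10]


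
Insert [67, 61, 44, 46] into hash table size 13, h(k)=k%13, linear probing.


Insert 67: h=2 -> slot 2
Insert 61: h=9 -> slot 9
Insert 44: h=5 -> slot 5
Insert 46: h=7 -> slot 7

Table: [None, None, 67, None, None, 44, None, 46, None, 61, None, None, None]


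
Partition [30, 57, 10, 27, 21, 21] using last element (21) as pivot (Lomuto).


Pivot: 21
  10 <= 21: swap -> [10, 57, 30, 27, 21, 21]
  21 <= 21: swap -> [10, 21, 30, 27, 57, 21]
Place pivot at 2: [10, 21, 21, 27, 57, 30]

Partitioned: [10, 21, 21, 27, 57, 30]


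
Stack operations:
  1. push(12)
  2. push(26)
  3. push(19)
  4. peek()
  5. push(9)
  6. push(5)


push(12) -> [12]
push(26) -> [12, 26]
push(19) -> [12, 26, 19]
peek()->19
push(9) -> [12, 26, 19, 9]
push(5) -> [12, 26, 19, 9, 5]

Final stack: [12, 26, 19, 9, 5]


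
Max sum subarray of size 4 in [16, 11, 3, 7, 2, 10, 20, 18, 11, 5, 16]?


[0:4]: 37
[1:5]: 23
[2:6]: 22
[3:7]: 39
[4:8]: 50
[5:9]: 59
[6:10]: 54
[7:11]: 50

Max: 59 at [5:9]


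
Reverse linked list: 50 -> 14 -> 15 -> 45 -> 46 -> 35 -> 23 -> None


Step 1: curr=50, set curr.next=prev(None) | reversed so far: 50
Step 2: curr=14, set curr.next=prev(50) | reversed so far: 14 -> 50
Step 3: curr=15, set curr.next=prev(14) | reversed so far: 15 -> 14 -> 50
Step 4: curr=45, set curr.next=prev(15) | reversed so far: 45 -> 15 -> 14 -> 50
Step 5: curr=46, set curr.next=prev(45) | reversed so far: 46 -> 45 -> 15 -> 14 -> 50
Step 6: curr=35, set curr.next=prev(46) | reversed so far: 35 -> 46 -> 45 -> 15 -> 14 -> 50
Step 7: curr=23, set curr.next=prev(35) | reversed so far: 23 -> 35 -> 46 -> 45 -> 15 -> 14 -> 50

23 -> 35 -> 46 -> 45 -> 15 -> 14 -> 50 -> None


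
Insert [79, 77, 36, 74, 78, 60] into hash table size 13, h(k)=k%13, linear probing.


Insert 79: h=1 -> slot 1
Insert 77: h=12 -> slot 12
Insert 36: h=10 -> slot 10
Insert 74: h=9 -> slot 9
Insert 78: h=0 -> slot 0
Insert 60: h=8 -> slot 8

Table: [78, 79, None, None, None, None, None, None, 60, 74, 36, None, 77]


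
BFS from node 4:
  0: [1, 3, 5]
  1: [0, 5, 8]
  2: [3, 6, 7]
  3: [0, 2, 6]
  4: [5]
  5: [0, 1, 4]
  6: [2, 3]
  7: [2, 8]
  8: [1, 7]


Visit 4, enqueue [5]
Visit 5, enqueue [0, 1]
Visit 0, enqueue [3]
Visit 1, enqueue [8]
Visit 3, enqueue [2, 6]
Visit 8, enqueue [7]
Visit 2, enqueue []
Visit 6, enqueue []
Visit 7, enqueue []

BFS order: [4, 5, 0, 1, 3, 8, 2, 6, 7]


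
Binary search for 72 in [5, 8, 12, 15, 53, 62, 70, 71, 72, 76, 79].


Step 1: lo=0, hi=10, mid=5, val=62
Step 2: lo=6, hi=10, mid=8, val=72

Found at index 8


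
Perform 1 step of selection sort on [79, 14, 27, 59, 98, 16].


Initial: [79, 14, 27, 59, 98, 16]
Step 1: min=14 at 1
  Swap: [14, 79, 27, 59, 98, 16]

After 1 step: [14, 79, 27, 59, 98, 16]


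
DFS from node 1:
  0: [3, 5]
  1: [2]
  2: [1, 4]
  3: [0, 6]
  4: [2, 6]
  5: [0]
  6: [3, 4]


Visit 1, push [2]
Visit 2, push [4]
Visit 4, push [6]
Visit 6, push [3]
Visit 3, push [0]
Visit 0, push [5]
Visit 5, push []

DFS order: [1, 2, 4, 6, 3, 0, 5]


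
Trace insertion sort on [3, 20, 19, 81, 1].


Initial: [3, 20, 19, 81, 1]
Insert 20: [3, 20, 19, 81, 1]
Insert 19: [3, 19, 20, 81, 1]
Insert 81: [3, 19, 20, 81, 1]
Insert 1: [1, 3, 19, 20, 81]

Sorted: [1, 3, 19, 20, 81]


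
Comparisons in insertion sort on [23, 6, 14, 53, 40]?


Algorithm: insertion sort
Input: [23, 6, 14, 53, 40]
Sorted: [6, 14, 23, 40, 53]

6


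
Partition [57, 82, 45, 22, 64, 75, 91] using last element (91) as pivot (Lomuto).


Pivot: 91
  57 <= 91: advance i (no swap)
  82 <= 91: advance i (no swap)
  45 <= 91: advance i (no swap)
  22 <= 91: advance i (no swap)
  64 <= 91: advance i (no swap)
  75 <= 91: advance i (no swap)
Place pivot at 6: [57, 82, 45, 22, 64, 75, 91]

Partitioned: [57, 82, 45, 22, 64, 75, 91]


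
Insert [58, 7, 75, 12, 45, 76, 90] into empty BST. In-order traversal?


Insert 58: root
Insert 7: L from 58
Insert 75: R from 58
Insert 12: L from 58 -> R from 7
Insert 45: L from 58 -> R from 7 -> R from 12
Insert 76: R from 58 -> R from 75
Insert 90: R from 58 -> R from 75 -> R from 76

In-order: [7, 12, 45, 58, 75, 76, 90]


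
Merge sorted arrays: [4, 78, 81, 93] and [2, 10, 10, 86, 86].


Take 2 from B
Take 4 from A
Take 10 from B
Take 10 from B
Take 78 from A
Take 81 from A
Take 86 from B
Take 86 from B

Merged: [2, 4, 10, 10, 78, 81, 86, 86, 93]


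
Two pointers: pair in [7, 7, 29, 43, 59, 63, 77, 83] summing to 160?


lo=0(7)+hi=7(83)=90
lo=1(7)+hi=7(83)=90
lo=2(29)+hi=7(83)=112
lo=3(43)+hi=7(83)=126
lo=4(59)+hi=7(83)=142
lo=5(63)+hi=7(83)=146
lo=6(77)+hi=7(83)=160

Yes: 77+83=160


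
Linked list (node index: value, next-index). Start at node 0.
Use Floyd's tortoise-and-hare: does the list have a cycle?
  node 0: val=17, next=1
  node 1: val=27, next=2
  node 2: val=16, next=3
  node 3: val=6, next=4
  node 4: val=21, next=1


Floyd's tortoise (slow, +1) and hare (fast, +2):
  init: slow=0, fast=0
  step 1: slow=1, fast=2
  step 2: slow=2, fast=4
  step 3: slow=3, fast=2
  step 4: slow=4, fast=4
  slow == fast at node 4: cycle detected

Cycle: yes


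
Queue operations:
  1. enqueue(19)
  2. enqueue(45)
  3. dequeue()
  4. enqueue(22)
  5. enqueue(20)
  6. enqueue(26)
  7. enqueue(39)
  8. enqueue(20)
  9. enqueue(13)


enqueue(19) -> [19]
enqueue(45) -> [19, 45]
dequeue()->19, [45]
enqueue(22) -> [45, 22]
enqueue(20) -> [45, 22, 20]
enqueue(26) -> [45, 22, 20, 26]
enqueue(39) -> [45, 22, 20, 26, 39]
enqueue(20) -> [45, 22, 20, 26, 39, 20]
enqueue(13) -> [45, 22, 20, 26, 39, 20, 13]

Final queue: [45, 22, 20, 26, 39, 20, 13]


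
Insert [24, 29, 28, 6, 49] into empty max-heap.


Insert 24: [24]
Insert 29: [29, 24]
Insert 28: [29, 24, 28]
Insert 6: [29, 24, 28, 6]
Insert 49: [49, 29, 28, 6, 24]

Final heap: [49, 29, 28, 6, 24]


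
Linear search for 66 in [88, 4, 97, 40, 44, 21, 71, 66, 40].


i=0: 88!=66
i=1: 4!=66
i=2: 97!=66
i=3: 40!=66
i=4: 44!=66
i=5: 21!=66
i=6: 71!=66
i=7: 66==66 found!

Found at 7, 8 comps


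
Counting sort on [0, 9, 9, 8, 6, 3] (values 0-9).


Input: [0, 9, 9, 8, 6, 3]
Counts: [1, 0, 0, 1, 0, 0, 1, 0, 1, 2]

Sorted: [0, 3, 6, 8, 9, 9]


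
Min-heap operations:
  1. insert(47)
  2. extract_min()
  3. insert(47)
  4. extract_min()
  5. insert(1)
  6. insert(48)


insert(47) -> [47]
extract_min()->47, []
insert(47) -> [47]
extract_min()->47, []
insert(1) -> [1]
insert(48) -> [1, 48]

Final heap: [1, 48]


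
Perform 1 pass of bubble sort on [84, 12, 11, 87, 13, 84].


Initial: [84, 12, 11, 87, 13, 84]
Pass 1: [12, 11, 84, 13, 84, 87] (4 swaps)

After 1 pass: [12, 11, 84, 13, 84, 87]


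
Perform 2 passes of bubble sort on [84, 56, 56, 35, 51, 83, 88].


Initial: [84, 56, 56, 35, 51, 83, 88]
Pass 1: [56, 56, 35, 51, 83, 84, 88] (5 swaps)
Pass 2: [56, 35, 51, 56, 83, 84, 88] (2 swaps)

After 2 passes: [56, 35, 51, 56, 83, 84, 88]


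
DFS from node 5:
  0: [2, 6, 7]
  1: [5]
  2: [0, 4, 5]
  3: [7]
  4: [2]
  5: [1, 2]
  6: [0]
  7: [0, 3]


Visit 5, push [2, 1]
Visit 1, push []
Visit 2, push [4, 0]
Visit 0, push [7, 6]
Visit 6, push []
Visit 7, push [3]
Visit 3, push []
Visit 4, push []

DFS order: [5, 1, 2, 0, 6, 7, 3, 4]


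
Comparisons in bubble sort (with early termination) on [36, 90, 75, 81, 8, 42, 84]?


Algorithm: bubble sort (with early termination)
Input: [36, 90, 75, 81, 8, 42, 84]
Sorted: [8, 36, 42, 75, 81, 84, 90]

20


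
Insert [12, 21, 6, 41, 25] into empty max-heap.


Insert 12: [12]
Insert 21: [21, 12]
Insert 6: [21, 12, 6]
Insert 41: [41, 21, 6, 12]
Insert 25: [41, 25, 6, 12, 21]

Final heap: [41, 25, 6, 12, 21]


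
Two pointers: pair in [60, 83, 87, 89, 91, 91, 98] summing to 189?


lo=0(60)+hi=6(98)=158
lo=1(83)+hi=6(98)=181
lo=2(87)+hi=6(98)=185
lo=3(89)+hi=6(98)=187
lo=4(91)+hi=6(98)=189

Yes: 91+98=189


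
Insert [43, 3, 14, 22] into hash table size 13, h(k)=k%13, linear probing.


Insert 43: h=4 -> slot 4
Insert 3: h=3 -> slot 3
Insert 14: h=1 -> slot 1
Insert 22: h=9 -> slot 9

Table: [None, 14, None, 3, 43, None, None, None, None, 22, None, None, None]


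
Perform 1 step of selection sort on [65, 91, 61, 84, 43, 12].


Initial: [65, 91, 61, 84, 43, 12]
Step 1: min=12 at 5
  Swap: [12, 91, 61, 84, 43, 65]

After 1 step: [12, 91, 61, 84, 43, 65]


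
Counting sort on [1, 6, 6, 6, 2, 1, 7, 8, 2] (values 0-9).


Input: [1, 6, 6, 6, 2, 1, 7, 8, 2]
Counts: [0, 2, 2, 0, 0, 0, 3, 1, 1, 0]

Sorted: [1, 1, 2, 2, 6, 6, 6, 7, 8]


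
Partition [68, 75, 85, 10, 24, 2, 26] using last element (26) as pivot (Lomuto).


Pivot: 26
  10 <= 26: swap -> [10, 75, 85, 68, 24, 2, 26]
  24 <= 26: swap -> [10, 24, 85, 68, 75, 2, 26]
  2 <= 26: swap -> [10, 24, 2, 68, 75, 85, 26]
Place pivot at 3: [10, 24, 2, 26, 75, 85, 68]

Partitioned: [10, 24, 2, 26, 75, 85, 68]


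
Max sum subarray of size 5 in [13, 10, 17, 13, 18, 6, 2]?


[0:5]: 71
[1:6]: 64
[2:7]: 56

Max: 71 at [0:5]


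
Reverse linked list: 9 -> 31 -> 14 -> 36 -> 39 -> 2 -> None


Step 1: curr=9, set curr.next=prev(None) | reversed so far: 9
Step 2: curr=31, set curr.next=prev(9) | reversed so far: 31 -> 9
Step 3: curr=14, set curr.next=prev(31) | reversed so far: 14 -> 31 -> 9
Step 4: curr=36, set curr.next=prev(14) | reversed so far: 36 -> 14 -> 31 -> 9
Step 5: curr=39, set curr.next=prev(36) | reversed so far: 39 -> 36 -> 14 -> 31 -> 9
Step 6: curr=2, set curr.next=prev(39) | reversed so far: 2 -> 39 -> 36 -> 14 -> 31 -> 9

2 -> 39 -> 36 -> 14 -> 31 -> 9 -> None


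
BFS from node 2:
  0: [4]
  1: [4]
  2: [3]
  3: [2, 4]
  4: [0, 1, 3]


Visit 2, enqueue [3]
Visit 3, enqueue [4]
Visit 4, enqueue [0, 1]
Visit 0, enqueue []
Visit 1, enqueue []

BFS order: [2, 3, 4, 0, 1]


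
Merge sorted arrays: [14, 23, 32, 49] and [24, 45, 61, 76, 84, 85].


Take 14 from A
Take 23 from A
Take 24 from B
Take 32 from A
Take 45 from B
Take 49 from A

Merged: [14, 23, 24, 32, 45, 49, 61, 76, 84, 85]


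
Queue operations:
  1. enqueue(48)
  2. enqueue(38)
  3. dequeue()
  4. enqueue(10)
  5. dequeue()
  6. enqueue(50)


enqueue(48) -> [48]
enqueue(38) -> [48, 38]
dequeue()->48, [38]
enqueue(10) -> [38, 10]
dequeue()->38, [10]
enqueue(50) -> [10, 50]

Final queue: [10, 50]


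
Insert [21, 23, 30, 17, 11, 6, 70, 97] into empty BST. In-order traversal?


Insert 21: root
Insert 23: R from 21
Insert 30: R from 21 -> R from 23
Insert 17: L from 21
Insert 11: L from 21 -> L from 17
Insert 6: L from 21 -> L from 17 -> L from 11
Insert 70: R from 21 -> R from 23 -> R from 30
Insert 97: R from 21 -> R from 23 -> R from 30 -> R from 70

In-order: [6, 11, 17, 21, 23, 30, 70, 97]


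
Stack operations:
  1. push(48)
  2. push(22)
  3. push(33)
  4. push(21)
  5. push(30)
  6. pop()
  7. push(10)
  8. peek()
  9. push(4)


push(48) -> [48]
push(22) -> [48, 22]
push(33) -> [48, 22, 33]
push(21) -> [48, 22, 33, 21]
push(30) -> [48, 22, 33, 21, 30]
pop()->30, [48, 22, 33, 21]
push(10) -> [48, 22, 33, 21, 10]
peek()->10
push(4) -> [48, 22, 33, 21, 10, 4]

Final stack: [48, 22, 33, 21, 10, 4]


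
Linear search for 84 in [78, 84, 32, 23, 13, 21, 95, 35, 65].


i=0: 78!=84
i=1: 84==84 found!

Found at 1, 2 comps


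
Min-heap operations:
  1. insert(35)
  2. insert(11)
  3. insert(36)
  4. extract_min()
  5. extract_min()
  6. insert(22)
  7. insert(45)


insert(35) -> [35]
insert(11) -> [11, 35]
insert(36) -> [11, 35, 36]
extract_min()->11, [35, 36]
extract_min()->35, [36]
insert(22) -> [22, 36]
insert(45) -> [22, 36, 45]

Final heap: [22, 36, 45]


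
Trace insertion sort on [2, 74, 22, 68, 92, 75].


Initial: [2, 74, 22, 68, 92, 75]
Insert 74: [2, 74, 22, 68, 92, 75]
Insert 22: [2, 22, 74, 68, 92, 75]
Insert 68: [2, 22, 68, 74, 92, 75]
Insert 92: [2, 22, 68, 74, 92, 75]
Insert 75: [2, 22, 68, 74, 75, 92]

Sorted: [2, 22, 68, 74, 75, 92]


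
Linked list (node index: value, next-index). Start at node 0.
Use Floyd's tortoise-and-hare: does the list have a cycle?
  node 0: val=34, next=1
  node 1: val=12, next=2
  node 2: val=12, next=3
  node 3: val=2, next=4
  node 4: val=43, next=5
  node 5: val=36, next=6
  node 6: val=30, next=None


Floyd's tortoise (slow, +1) and hare (fast, +2):
  init: slow=0, fast=0
  step 1: slow=1, fast=2
  step 2: slow=2, fast=4
  step 3: slow=3, fast=6
  step 4: fast -> None, no cycle

Cycle: no


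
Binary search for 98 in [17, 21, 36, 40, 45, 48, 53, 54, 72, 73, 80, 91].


Step 1: lo=0, hi=11, mid=5, val=48
Step 2: lo=6, hi=11, mid=8, val=72
Step 3: lo=9, hi=11, mid=10, val=80
Step 4: lo=11, hi=11, mid=11, val=91

Not found


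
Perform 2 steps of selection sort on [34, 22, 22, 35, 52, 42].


Initial: [34, 22, 22, 35, 52, 42]
Step 1: min=22 at 1
  Swap: [22, 34, 22, 35, 52, 42]
Step 2: min=22 at 2
  Swap: [22, 22, 34, 35, 52, 42]

After 2 steps: [22, 22, 34, 35, 52, 42]


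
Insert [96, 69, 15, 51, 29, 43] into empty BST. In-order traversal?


Insert 96: root
Insert 69: L from 96
Insert 15: L from 96 -> L from 69
Insert 51: L from 96 -> L from 69 -> R from 15
Insert 29: L from 96 -> L from 69 -> R from 15 -> L from 51
Insert 43: L from 96 -> L from 69 -> R from 15 -> L from 51 -> R from 29

In-order: [15, 29, 43, 51, 69, 96]


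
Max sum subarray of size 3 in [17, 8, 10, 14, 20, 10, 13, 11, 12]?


[0:3]: 35
[1:4]: 32
[2:5]: 44
[3:6]: 44
[4:7]: 43
[5:8]: 34
[6:9]: 36

Max: 44 at [2:5]


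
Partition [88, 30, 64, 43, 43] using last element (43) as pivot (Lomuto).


Pivot: 43
  30 <= 43: swap -> [30, 88, 64, 43, 43]
  43 <= 43: swap -> [30, 43, 64, 88, 43]
Place pivot at 2: [30, 43, 43, 88, 64]

Partitioned: [30, 43, 43, 88, 64]


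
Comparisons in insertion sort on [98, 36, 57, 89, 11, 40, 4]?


Algorithm: insertion sort
Input: [98, 36, 57, 89, 11, 40, 4]
Sorted: [4, 11, 36, 40, 57, 89, 98]

19


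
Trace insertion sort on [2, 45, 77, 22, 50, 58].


Initial: [2, 45, 77, 22, 50, 58]
Insert 45: [2, 45, 77, 22, 50, 58]
Insert 77: [2, 45, 77, 22, 50, 58]
Insert 22: [2, 22, 45, 77, 50, 58]
Insert 50: [2, 22, 45, 50, 77, 58]
Insert 58: [2, 22, 45, 50, 58, 77]

Sorted: [2, 22, 45, 50, 58, 77]


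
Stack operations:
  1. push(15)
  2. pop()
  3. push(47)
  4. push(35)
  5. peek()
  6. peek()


push(15) -> [15]
pop()->15, []
push(47) -> [47]
push(35) -> [47, 35]
peek()->35
peek()->35

Final stack: [47, 35]


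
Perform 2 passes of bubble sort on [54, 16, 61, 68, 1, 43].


Initial: [54, 16, 61, 68, 1, 43]
Pass 1: [16, 54, 61, 1, 43, 68] (3 swaps)
Pass 2: [16, 54, 1, 43, 61, 68] (2 swaps)

After 2 passes: [16, 54, 1, 43, 61, 68]


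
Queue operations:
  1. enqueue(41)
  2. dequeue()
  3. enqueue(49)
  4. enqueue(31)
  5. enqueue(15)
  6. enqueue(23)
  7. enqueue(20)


enqueue(41) -> [41]
dequeue()->41, []
enqueue(49) -> [49]
enqueue(31) -> [49, 31]
enqueue(15) -> [49, 31, 15]
enqueue(23) -> [49, 31, 15, 23]
enqueue(20) -> [49, 31, 15, 23, 20]

Final queue: [49, 31, 15, 23, 20]


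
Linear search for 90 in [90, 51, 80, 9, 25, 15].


i=0: 90==90 found!

Found at 0, 1 comps


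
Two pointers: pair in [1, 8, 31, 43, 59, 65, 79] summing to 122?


lo=0(1)+hi=6(79)=80
lo=1(8)+hi=6(79)=87
lo=2(31)+hi=6(79)=110
lo=3(43)+hi=6(79)=122

Yes: 43+79=122


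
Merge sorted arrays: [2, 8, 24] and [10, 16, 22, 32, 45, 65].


Take 2 from A
Take 8 from A
Take 10 from B
Take 16 from B
Take 22 from B
Take 24 from A

Merged: [2, 8, 10, 16, 22, 24, 32, 45, 65]


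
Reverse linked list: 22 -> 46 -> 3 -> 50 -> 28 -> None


Step 1: curr=22, set curr.next=prev(None) | reversed so far: 22
Step 2: curr=46, set curr.next=prev(22) | reversed so far: 46 -> 22
Step 3: curr=3, set curr.next=prev(46) | reversed so far: 3 -> 46 -> 22
Step 4: curr=50, set curr.next=prev(3) | reversed so far: 50 -> 3 -> 46 -> 22
Step 5: curr=28, set curr.next=prev(50) | reversed so far: 28 -> 50 -> 3 -> 46 -> 22

28 -> 50 -> 3 -> 46 -> 22 -> None


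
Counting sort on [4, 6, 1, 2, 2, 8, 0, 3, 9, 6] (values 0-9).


Input: [4, 6, 1, 2, 2, 8, 0, 3, 9, 6]
Counts: [1, 1, 2, 1, 1, 0, 2, 0, 1, 1]

Sorted: [0, 1, 2, 2, 3, 4, 6, 6, 8, 9]


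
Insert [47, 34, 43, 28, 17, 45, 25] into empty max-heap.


Insert 47: [47]
Insert 34: [47, 34]
Insert 43: [47, 34, 43]
Insert 28: [47, 34, 43, 28]
Insert 17: [47, 34, 43, 28, 17]
Insert 45: [47, 34, 45, 28, 17, 43]
Insert 25: [47, 34, 45, 28, 17, 43, 25]

Final heap: [47, 34, 45, 28, 17, 43, 25]


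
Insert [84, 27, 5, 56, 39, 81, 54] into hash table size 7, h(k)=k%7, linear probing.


Insert 84: h=0 -> slot 0
Insert 27: h=6 -> slot 6
Insert 5: h=5 -> slot 5
Insert 56: h=0, 1 probes -> slot 1
Insert 39: h=4 -> slot 4
Insert 81: h=4, 5 probes -> slot 2
Insert 54: h=5, 5 probes -> slot 3

Table: [84, 56, 81, 54, 39, 5, 27]


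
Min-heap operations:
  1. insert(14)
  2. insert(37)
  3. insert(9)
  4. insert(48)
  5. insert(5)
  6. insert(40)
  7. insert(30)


insert(14) -> [14]
insert(37) -> [14, 37]
insert(9) -> [9, 37, 14]
insert(48) -> [9, 37, 14, 48]
insert(5) -> [5, 9, 14, 48, 37]
insert(40) -> [5, 9, 14, 48, 37, 40]
insert(30) -> [5, 9, 14, 48, 37, 40, 30]

Final heap: [5, 9, 14, 48, 37, 40, 30]


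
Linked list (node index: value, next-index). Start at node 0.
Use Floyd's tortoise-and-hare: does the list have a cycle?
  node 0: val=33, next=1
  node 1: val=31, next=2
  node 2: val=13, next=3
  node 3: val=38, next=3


Floyd's tortoise (slow, +1) and hare (fast, +2):
  init: slow=0, fast=0
  step 1: slow=1, fast=2
  step 2: slow=2, fast=3
  step 3: slow=3, fast=3
  slow == fast at node 3: cycle detected

Cycle: yes


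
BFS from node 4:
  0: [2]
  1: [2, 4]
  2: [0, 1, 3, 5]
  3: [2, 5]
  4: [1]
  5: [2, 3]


Visit 4, enqueue [1]
Visit 1, enqueue [2]
Visit 2, enqueue [0, 3, 5]
Visit 0, enqueue []
Visit 3, enqueue []
Visit 5, enqueue []

BFS order: [4, 1, 2, 0, 3, 5]


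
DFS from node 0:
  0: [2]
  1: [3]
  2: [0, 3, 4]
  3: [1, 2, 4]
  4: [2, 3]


Visit 0, push [2]
Visit 2, push [4, 3]
Visit 3, push [4, 1]
Visit 1, push []
Visit 4, push []

DFS order: [0, 2, 3, 1, 4]


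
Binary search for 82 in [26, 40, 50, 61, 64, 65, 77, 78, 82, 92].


Step 1: lo=0, hi=9, mid=4, val=64
Step 2: lo=5, hi=9, mid=7, val=78
Step 3: lo=8, hi=9, mid=8, val=82

Found at index 8


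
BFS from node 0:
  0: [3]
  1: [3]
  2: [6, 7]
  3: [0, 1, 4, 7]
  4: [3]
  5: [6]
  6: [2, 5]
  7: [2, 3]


Visit 0, enqueue [3]
Visit 3, enqueue [1, 4, 7]
Visit 1, enqueue []
Visit 4, enqueue []
Visit 7, enqueue [2]
Visit 2, enqueue [6]
Visit 6, enqueue [5]
Visit 5, enqueue []

BFS order: [0, 3, 1, 4, 7, 2, 6, 5]


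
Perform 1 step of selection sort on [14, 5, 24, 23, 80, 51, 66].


Initial: [14, 5, 24, 23, 80, 51, 66]
Step 1: min=5 at 1
  Swap: [5, 14, 24, 23, 80, 51, 66]

After 1 step: [5, 14, 24, 23, 80, 51, 66]


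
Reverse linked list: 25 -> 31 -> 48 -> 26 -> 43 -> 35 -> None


Step 1: curr=25, set curr.next=prev(None) | reversed so far: 25
Step 2: curr=31, set curr.next=prev(25) | reversed so far: 31 -> 25
Step 3: curr=48, set curr.next=prev(31) | reversed so far: 48 -> 31 -> 25
Step 4: curr=26, set curr.next=prev(48) | reversed so far: 26 -> 48 -> 31 -> 25
Step 5: curr=43, set curr.next=prev(26) | reversed so far: 43 -> 26 -> 48 -> 31 -> 25
Step 6: curr=35, set curr.next=prev(43) | reversed so far: 35 -> 43 -> 26 -> 48 -> 31 -> 25

35 -> 43 -> 26 -> 48 -> 31 -> 25 -> None


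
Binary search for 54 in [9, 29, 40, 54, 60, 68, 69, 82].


Step 1: lo=0, hi=7, mid=3, val=54

Found at index 3


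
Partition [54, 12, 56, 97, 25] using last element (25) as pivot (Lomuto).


Pivot: 25
  12 <= 25: swap -> [12, 54, 56, 97, 25]
Place pivot at 1: [12, 25, 56, 97, 54]

Partitioned: [12, 25, 56, 97, 54]


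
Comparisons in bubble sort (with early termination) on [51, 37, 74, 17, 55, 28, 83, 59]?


Algorithm: bubble sort (with early termination)
Input: [51, 37, 74, 17, 55, 28, 83, 59]
Sorted: [17, 28, 37, 51, 55, 59, 74, 83]

25


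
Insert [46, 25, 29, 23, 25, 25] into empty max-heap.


Insert 46: [46]
Insert 25: [46, 25]
Insert 29: [46, 25, 29]
Insert 23: [46, 25, 29, 23]
Insert 25: [46, 25, 29, 23, 25]
Insert 25: [46, 25, 29, 23, 25, 25]

Final heap: [46, 25, 29, 23, 25, 25]


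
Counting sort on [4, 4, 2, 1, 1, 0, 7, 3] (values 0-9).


Input: [4, 4, 2, 1, 1, 0, 7, 3]
Counts: [1, 2, 1, 1, 2, 0, 0, 1, 0, 0]

Sorted: [0, 1, 1, 2, 3, 4, 4, 7]


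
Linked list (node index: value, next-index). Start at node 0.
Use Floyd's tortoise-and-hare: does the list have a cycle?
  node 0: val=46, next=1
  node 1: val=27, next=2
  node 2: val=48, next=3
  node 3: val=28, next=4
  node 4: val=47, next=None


Floyd's tortoise (slow, +1) and hare (fast, +2):
  init: slow=0, fast=0
  step 1: slow=1, fast=2
  step 2: slow=2, fast=4
  step 3: fast -> None, no cycle

Cycle: no


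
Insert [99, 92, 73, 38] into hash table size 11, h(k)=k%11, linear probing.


Insert 99: h=0 -> slot 0
Insert 92: h=4 -> slot 4
Insert 73: h=7 -> slot 7
Insert 38: h=5 -> slot 5

Table: [99, None, None, None, 92, 38, None, 73, None, None, None]


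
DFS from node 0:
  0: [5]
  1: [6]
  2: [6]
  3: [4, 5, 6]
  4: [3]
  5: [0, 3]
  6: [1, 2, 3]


Visit 0, push [5]
Visit 5, push [3]
Visit 3, push [6, 4]
Visit 4, push []
Visit 6, push [2, 1]
Visit 1, push []
Visit 2, push []

DFS order: [0, 5, 3, 4, 6, 1, 2]


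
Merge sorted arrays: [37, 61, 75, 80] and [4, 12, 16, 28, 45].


Take 4 from B
Take 12 from B
Take 16 from B
Take 28 from B
Take 37 from A
Take 45 from B

Merged: [4, 12, 16, 28, 37, 45, 61, 75, 80]


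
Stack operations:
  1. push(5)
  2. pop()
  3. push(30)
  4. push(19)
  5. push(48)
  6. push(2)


push(5) -> [5]
pop()->5, []
push(30) -> [30]
push(19) -> [30, 19]
push(48) -> [30, 19, 48]
push(2) -> [30, 19, 48, 2]

Final stack: [30, 19, 48, 2]


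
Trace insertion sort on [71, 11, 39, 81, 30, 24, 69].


Initial: [71, 11, 39, 81, 30, 24, 69]
Insert 11: [11, 71, 39, 81, 30, 24, 69]
Insert 39: [11, 39, 71, 81, 30, 24, 69]
Insert 81: [11, 39, 71, 81, 30, 24, 69]
Insert 30: [11, 30, 39, 71, 81, 24, 69]
Insert 24: [11, 24, 30, 39, 71, 81, 69]
Insert 69: [11, 24, 30, 39, 69, 71, 81]

Sorted: [11, 24, 30, 39, 69, 71, 81]


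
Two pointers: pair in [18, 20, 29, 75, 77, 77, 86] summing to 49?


lo=0(18)+hi=6(86)=104
lo=0(18)+hi=5(77)=95
lo=0(18)+hi=4(77)=95
lo=0(18)+hi=3(75)=93
lo=0(18)+hi=2(29)=47
lo=1(20)+hi=2(29)=49

Yes: 20+29=49


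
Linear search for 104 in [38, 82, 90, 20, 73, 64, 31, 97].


i=0: 38!=104
i=1: 82!=104
i=2: 90!=104
i=3: 20!=104
i=4: 73!=104
i=5: 64!=104
i=6: 31!=104
i=7: 97!=104

Not found, 8 comps


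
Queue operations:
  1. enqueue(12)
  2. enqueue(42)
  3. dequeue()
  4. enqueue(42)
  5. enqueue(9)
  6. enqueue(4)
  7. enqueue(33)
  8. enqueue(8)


enqueue(12) -> [12]
enqueue(42) -> [12, 42]
dequeue()->12, [42]
enqueue(42) -> [42, 42]
enqueue(9) -> [42, 42, 9]
enqueue(4) -> [42, 42, 9, 4]
enqueue(33) -> [42, 42, 9, 4, 33]
enqueue(8) -> [42, 42, 9, 4, 33, 8]

Final queue: [42, 42, 9, 4, 33, 8]


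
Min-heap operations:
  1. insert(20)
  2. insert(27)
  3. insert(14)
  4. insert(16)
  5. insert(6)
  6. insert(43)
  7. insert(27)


insert(20) -> [20]
insert(27) -> [20, 27]
insert(14) -> [14, 27, 20]
insert(16) -> [14, 16, 20, 27]
insert(6) -> [6, 14, 20, 27, 16]
insert(43) -> [6, 14, 20, 27, 16, 43]
insert(27) -> [6, 14, 20, 27, 16, 43, 27]

Final heap: [6, 14, 20, 27, 16, 43, 27]


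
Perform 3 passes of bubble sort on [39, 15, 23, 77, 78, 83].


Initial: [39, 15, 23, 77, 78, 83]
Pass 1: [15, 23, 39, 77, 78, 83] (2 swaps)
Pass 2: [15, 23, 39, 77, 78, 83] (0 swaps)
Pass 3: [15, 23, 39, 77, 78, 83] (0 swaps)

After 3 passes: [15, 23, 39, 77, 78, 83]


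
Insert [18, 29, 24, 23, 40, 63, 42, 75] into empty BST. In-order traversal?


Insert 18: root
Insert 29: R from 18
Insert 24: R from 18 -> L from 29
Insert 23: R from 18 -> L from 29 -> L from 24
Insert 40: R from 18 -> R from 29
Insert 63: R from 18 -> R from 29 -> R from 40
Insert 42: R from 18 -> R from 29 -> R from 40 -> L from 63
Insert 75: R from 18 -> R from 29 -> R from 40 -> R from 63

In-order: [18, 23, 24, 29, 40, 42, 63, 75]


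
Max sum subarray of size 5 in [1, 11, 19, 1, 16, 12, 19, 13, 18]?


[0:5]: 48
[1:6]: 59
[2:7]: 67
[3:8]: 61
[4:9]: 78

Max: 78 at [4:9]


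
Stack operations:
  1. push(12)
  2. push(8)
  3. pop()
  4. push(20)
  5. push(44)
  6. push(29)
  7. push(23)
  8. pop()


push(12) -> [12]
push(8) -> [12, 8]
pop()->8, [12]
push(20) -> [12, 20]
push(44) -> [12, 20, 44]
push(29) -> [12, 20, 44, 29]
push(23) -> [12, 20, 44, 29, 23]
pop()->23, [12, 20, 44, 29]

Final stack: [12, 20, 44, 29]


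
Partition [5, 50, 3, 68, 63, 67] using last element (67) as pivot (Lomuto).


Pivot: 67
  5 <= 67: advance i (no swap)
  50 <= 67: advance i (no swap)
  3 <= 67: advance i (no swap)
  63 <= 67: swap -> [5, 50, 3, 63, 68, 67]
Place pivot at 4: [5, 50, 3, 63, 67, 68]

Partitioned: [5, 50, 3, 63, 67, 68]


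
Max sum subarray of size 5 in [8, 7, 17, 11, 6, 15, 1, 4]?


[0:5]: 49
[1:6]: 56
[2:7]: 50
[3:8]: 37

Max: 56 at [1:6]


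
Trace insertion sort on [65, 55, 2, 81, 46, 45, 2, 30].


Initial: [65, 55, 2, 81, 46, 45, 2, 30]
Insert 55: [55, 65, 2, 81, 46, 45, 2, 30]
Insert 2: [2, 55, 65, 81, 46, 45, 2, 30]
Insert 81: [2, 55, 65, 81, 46, 45, 2, 30]
Insert 46: [2, 46, 55, 65, 81, 45, 2, 30]
Insert 45: [2, 45, 46, 55, 65, 81, 2, 30]
Insert 2: [2, 2, 45, 46, 55, 65, 81, 30]
Insert 30: [2, 2, 30, 45, 46, 55, 65, 81]

Sorted: [2, 2, 30, 45, 46, 55, 65, 81]


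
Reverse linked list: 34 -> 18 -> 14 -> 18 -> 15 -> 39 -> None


Step 1: curr=34, set curr.next=prev(None) | reversed so far: 34
Step 2: curr=18, set curr.next=prev(34) | reversed so far: 18 -> 34
Step 3: curr=14, set curr.next=prev(18) | reversed so far: 14 -> 18 -> 34
Step 4: curr=18, set curr.next=prev(14) | reversed so far: 18 -> 14 -> 18 -> 34
Step 5: curr=15, set curr.next=prev(18) | reversed so far: 15 -> 18 -> 14 -> 18 -> 34
Step 6: curr=39, set curr.next=prev(15) | reversed so far: 39 -> 15 -> 18 -> 14 -> 18 -> 34

39 -> 15 -> 18 -> 14 -> 18 -> 34 -> None


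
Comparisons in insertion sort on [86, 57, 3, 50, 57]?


Algorithm: insertion sort
Input: [86, 57, 3, 50, 57]
Sorted: [3, 50, 57, 57, 86]

8


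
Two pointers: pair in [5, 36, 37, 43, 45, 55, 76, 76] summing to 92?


lo=0(5)+hi=7(76)=81
lo=1(36)+hi=7(76)=112
lo=1(36)+hi=6(76)=112
lo=1(36)+hi=5(55)=91
lo=2(37)+hi=5(55)=92

Yes: 37+55=92


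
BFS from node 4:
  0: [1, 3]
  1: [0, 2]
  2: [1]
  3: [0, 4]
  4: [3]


Visit 4, enqueue [3]
Visit 3, enqueue [0]
Visit 0, enqueue [1]
Visit 1, enqueue [2]
Visit 2, enqueue []

BFS order: [4, 3, 0, 1, 2]


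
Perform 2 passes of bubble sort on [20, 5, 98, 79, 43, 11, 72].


Initial: [20, 5, 98, 79, 43, 11, 72]
Pass 1: [5, 20, 79, 43, 11, 72, 98] (5 swaps)
Pass 2: [5, 20, 43, 11, 72, 79, 98] (3 swaps)

After 2 passes: [5, 20, 43, 11, 72, 79, 98]


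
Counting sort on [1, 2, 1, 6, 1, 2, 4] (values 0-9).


Input: [1, 2, 1, 6, 1, 2, 4]
Counts: [0, 3, 2, 0, 1, 0, 1, 0, 0, 0]

Sorted: [1, 1, 1, 2, 2, 4, 6]


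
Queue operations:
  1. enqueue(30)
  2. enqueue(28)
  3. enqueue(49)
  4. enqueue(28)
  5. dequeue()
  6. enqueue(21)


enqueue(30) -> [30]
enqueue(28) -> [30, 28]
enqueue(49) -> [30, 28, 49]
enqueue(28) -> [30, 28, 49, 28]
dequeue()->30, [28, 49, 28]
enqueue(21) -> [28, 49, 28, 21]

Final queue: [28, 49, 28, 21]


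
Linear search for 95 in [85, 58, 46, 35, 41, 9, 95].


i=0: 85!=95
i=1: 58!=95
i=2: 46!=95
i=3: 35!=95
i=4: 41!=95
i=5: 9!=95
i=6: 95==95 found!

Found at 6, 7 comps


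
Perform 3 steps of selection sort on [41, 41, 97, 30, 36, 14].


Initial: [41, 41, 97, 30, 36, 14]
Step 1: min=14 at 5
  Swap: [14, 41, 97, 30, 36, 41]
Step 2: min=30 at 3
  Swap: [14, 30, 97, 41, 36, 41]
Step 3: min=36 at 4
  Swap: [14, 30, 36, 41, 97, 41]

After 3 steps: [14, 30, 36, 41, 97, 41]


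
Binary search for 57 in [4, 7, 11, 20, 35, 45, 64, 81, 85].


Step 1: lo=0, hi=8, mid=4, val=35
Step 2: lo=5, hi=8, mid=6, val=64
Step 3: lo=5, hi=5, mid=5, val=45

Not found


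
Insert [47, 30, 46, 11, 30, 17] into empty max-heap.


Insert 47: [47]
Insert 30: [47, 30]
Insert 46: [47, 30, 46]
Insert 11: [47, 30, 46, 11]
Insert 30: [47, 30, 46, 11, 30]
Insert 17: [47, 30, 46, 11, 30, 17]

Final heap: [47, 30, 46, 11, 30, 17]


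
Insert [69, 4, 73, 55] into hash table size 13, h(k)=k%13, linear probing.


Insert 69: h=4 -> slot 4
Insert 4: h=4, 1 probes -> slot 5
Insert 73: h=8 -> slot 8
Insert 55: h=3 -> slot 3

Table: [None, None, None, 55, 69, 4, None, None, 73, None, None, None, None]


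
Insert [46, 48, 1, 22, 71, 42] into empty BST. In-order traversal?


Insert 46: root
Insert 48: R from 46
Insert 1: L from 46
Insert 22: L from 46 -> R from 1
Insert 71: R from 46 -> R from 48
Insert 42: L from 46 -> R from 1 -> R from 22

In-order: [1, 22, 42, 46, 48, 71]


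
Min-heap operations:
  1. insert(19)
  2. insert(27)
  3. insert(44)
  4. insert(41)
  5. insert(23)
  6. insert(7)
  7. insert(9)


insert(19) -> [19]
insert(27) -> [19, 27]
insert(44) -> [19, 27, 44]
insert(41) -> [19, 27, 44, 41]
insert(23) -> [19, 23, 44, 41, 27]
insert(7) -> [7, 23, 19, 41, 27, 44]
insert(9) -> [7, 23, 9, 41, 27, 44, 19]

Final heap: [7, 23, 9, 41, 27, 44, 19]
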